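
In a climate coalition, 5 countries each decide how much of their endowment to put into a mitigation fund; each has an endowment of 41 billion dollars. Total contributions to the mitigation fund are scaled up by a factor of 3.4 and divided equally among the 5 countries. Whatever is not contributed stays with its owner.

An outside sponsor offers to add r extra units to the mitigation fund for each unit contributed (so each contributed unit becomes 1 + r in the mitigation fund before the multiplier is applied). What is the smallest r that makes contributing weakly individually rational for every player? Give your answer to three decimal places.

0.471

With matching at rate r, one contributed unit becomes (1 + r) in the mitigation fund and returns 3.4 × (1 + r) / 5 to the contributor.
Setting this equal to 1: 1 + r = 5/3.4 = 1.4706.
So the minimum matching rate is r = 1.4706 − 1 = 0.471.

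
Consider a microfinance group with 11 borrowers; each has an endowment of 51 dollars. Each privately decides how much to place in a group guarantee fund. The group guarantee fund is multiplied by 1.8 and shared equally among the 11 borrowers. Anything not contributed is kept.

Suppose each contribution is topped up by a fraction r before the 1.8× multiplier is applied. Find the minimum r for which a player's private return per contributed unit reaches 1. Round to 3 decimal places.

With matching at rate r, one contributed unit becomes (1 + r) in the group guarantee fund and returns 1.8 × (1 + r) / 11 to the contributor.
Setting this equal to 1: 1 + r = 11/1.8 = 6.1111.
So the minimum matching rate is r = 6.1111 − 1 = 5.111.

5.111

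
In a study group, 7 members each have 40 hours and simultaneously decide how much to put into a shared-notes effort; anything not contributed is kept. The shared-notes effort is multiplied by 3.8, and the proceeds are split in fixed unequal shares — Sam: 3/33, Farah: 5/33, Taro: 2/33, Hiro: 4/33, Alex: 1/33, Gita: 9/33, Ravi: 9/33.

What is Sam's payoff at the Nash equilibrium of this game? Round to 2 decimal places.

Each unit j contributes comes back to j as 3.8 × (j's share), so j prefers to contribute only if that share exceeds 1/3.8 = 0.2632; otherwise keeping the unit dominates.
Gita and Ravi are above the threshold, contributing 40 each; the remaining 5 contribute 0. Total contributed: 80.
Sam keeps 40 and receives 3.8 × 80 × 3/33 = 27.64 from the shared-notes effort, for a payoff of 67.64.

67.64 hours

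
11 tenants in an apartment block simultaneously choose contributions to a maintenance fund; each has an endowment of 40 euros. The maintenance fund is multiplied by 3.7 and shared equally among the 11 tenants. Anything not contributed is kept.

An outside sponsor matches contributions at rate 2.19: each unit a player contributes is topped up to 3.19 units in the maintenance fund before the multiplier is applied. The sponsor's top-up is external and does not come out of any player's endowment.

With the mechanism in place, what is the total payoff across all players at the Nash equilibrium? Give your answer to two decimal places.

Under the mechanism each unit contributed yields 3.7 × 3.19 / 11 = 1.0730 back to its contributor per unit of net cost, which exceeds 1, making full contribution the dominant choice for everyone.
So the Nash equilibrium is full contribution by all 11; the group earns 3.7 × 3.19 × 440 = 5193.32.

5193.32 euros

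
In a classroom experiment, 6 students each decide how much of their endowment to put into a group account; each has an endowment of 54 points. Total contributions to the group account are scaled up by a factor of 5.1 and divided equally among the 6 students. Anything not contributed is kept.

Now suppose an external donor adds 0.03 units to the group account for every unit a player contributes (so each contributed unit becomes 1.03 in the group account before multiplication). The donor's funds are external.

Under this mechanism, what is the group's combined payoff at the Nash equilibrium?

Even with the mechanism, each unit contributed returns only 5.1 × 1.03 / 6 = 0.8755 per unit of net cost, so contributing nothing is still dominant.
At the Nash equilibrium no one contributes; group total payoff = 6 × 54 = 324.

324.00 points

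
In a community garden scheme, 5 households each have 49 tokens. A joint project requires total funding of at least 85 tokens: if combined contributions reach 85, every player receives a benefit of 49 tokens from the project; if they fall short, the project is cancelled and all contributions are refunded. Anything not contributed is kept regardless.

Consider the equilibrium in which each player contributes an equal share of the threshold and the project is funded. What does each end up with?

Equal share of the threshold: 85/5 = 17.
At this profile no one gains by cutting their contribution: any cut drops the total below 85, the project is cancelled, contributions are refunded, and the deviator ends with 49, which is less than 49 − 17 + 49 = 81. Contributing more than 17 just wastes the excess. So contributing exactly 17 is a best response.
Each player's payoff: 49 − 17 + 49 = 81.

81 tokens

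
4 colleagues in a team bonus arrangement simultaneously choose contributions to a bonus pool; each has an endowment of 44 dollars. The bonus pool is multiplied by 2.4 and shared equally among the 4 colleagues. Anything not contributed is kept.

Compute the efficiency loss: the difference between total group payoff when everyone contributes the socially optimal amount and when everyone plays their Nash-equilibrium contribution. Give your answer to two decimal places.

246.40 dollars

Each contributed unit returns 2.4/4 = 0.6000 to its contributor — below 1 — so contributing 0 is dominant for every player. At the Nash equilibrium everyone keeps their 44, and the group total is 4 × 44 = 176.
Each contributed unit returns 2.400 to the group as a whole (0.6000 to each of 4 players), which exceeds 1, so the social optimum is full contribution: group total = 2.400 × 176 = 422.40.
Efficiency loss = 422.40 − 176 = 246.40.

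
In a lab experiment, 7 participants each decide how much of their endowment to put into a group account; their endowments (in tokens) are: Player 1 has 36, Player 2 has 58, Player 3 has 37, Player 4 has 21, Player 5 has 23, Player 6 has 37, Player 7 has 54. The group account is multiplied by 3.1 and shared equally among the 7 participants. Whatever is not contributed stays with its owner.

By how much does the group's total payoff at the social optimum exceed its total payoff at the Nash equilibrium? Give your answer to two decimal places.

558.60 tokens

The private return per contributed unit is 3.1/7 = 0.4429 < 1 for every player regardless of endowment, so the Nash equilibrium is zero contribution and the group total is Σ E_j = 36 + 58 + 37 + 21 + 23 + 37 + 54 = 266.
Each contributed unit returns 3.100 to the group, so the social optimum is full contribution by everyone: group total = 3.100 × 266 = 824.60.
Efficiency loss = (3.100 − 1) × 266 = 558.60.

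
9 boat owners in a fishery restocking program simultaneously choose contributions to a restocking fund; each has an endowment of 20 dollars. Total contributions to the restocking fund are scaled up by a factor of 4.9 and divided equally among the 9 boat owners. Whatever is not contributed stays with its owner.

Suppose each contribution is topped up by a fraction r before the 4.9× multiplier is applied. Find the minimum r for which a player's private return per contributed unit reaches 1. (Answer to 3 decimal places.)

0.837

With matching at rate r, one contributed unit becomes (1 + r) in the restocking fund and returns 4.9 × (1 + r) / 9 to the contributor.
Setting this equal to 1: 1 + r = 9/4.9 = 1.8367.
So the minimum matching rate is r = 1.8367 − 1 = 0.837.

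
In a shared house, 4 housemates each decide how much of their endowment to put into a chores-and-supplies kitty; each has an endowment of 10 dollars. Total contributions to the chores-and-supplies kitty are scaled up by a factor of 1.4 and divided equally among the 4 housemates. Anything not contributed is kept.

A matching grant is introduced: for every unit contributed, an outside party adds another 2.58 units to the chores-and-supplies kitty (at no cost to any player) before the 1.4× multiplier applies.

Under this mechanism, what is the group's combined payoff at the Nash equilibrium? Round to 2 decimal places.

Under the mechanism each unit contributed yields 1.4 × 3.58 / 4 = 1.2530 back to its contributor per unit of net cost, which exceeds 1, making full contribution the dominant choice for everyone.
So the Nash equilibrium is full contribution by all 4; the group earns 1.4 × 3.58 × 40 = 200.48.

200.48 dollars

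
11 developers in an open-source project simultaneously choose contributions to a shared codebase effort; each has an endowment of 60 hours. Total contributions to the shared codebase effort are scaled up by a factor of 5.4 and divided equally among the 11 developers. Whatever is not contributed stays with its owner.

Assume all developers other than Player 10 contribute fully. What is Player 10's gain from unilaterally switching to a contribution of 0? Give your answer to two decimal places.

30.55 hours

Switching from a contribution of 60 to 0 lets Player 10 keep an extra 60 hours, but lowers the shared codebase effort by 60, which costs Player 10 their own share of that drop: 5.4/11 × 60 = 29.45.
Net gain = 60 − 29.45 = 30.55. The private return per contributed unit (0.4909) is below 1, so free-riding is indeed the best response regardless of what the others do.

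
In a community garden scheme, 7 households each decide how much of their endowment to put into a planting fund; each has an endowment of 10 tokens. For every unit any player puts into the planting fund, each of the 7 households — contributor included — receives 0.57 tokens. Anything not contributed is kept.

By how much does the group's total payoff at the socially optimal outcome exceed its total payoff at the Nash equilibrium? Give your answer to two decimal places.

The private return per contributed unit is 0.57 < 1, so contributing 0 is dominant for every player. At the Nash equilibrium everyone keeps their 10, and the group total is 7 × 10 = 70.
Each contributed unit returns 3.990 to the group as a whole (0.57 to each of 7 players), which exceeds 1, so the social optimum is full contribution: group total = 3.990 × 70 = 279.30.
Efficiency loss = 279.30 − 70 = 209.30.

209.30 tokens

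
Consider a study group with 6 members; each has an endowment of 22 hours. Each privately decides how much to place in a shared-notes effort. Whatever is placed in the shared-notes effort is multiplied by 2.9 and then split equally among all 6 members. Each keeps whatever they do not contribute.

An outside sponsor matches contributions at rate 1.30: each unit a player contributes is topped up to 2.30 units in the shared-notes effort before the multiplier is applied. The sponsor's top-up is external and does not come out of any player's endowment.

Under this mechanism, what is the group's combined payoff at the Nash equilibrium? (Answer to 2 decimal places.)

880.44 hours

Under the mechanism each unit contributed yields 2.9 × 2.30 / 6 = 1.1117 back to its contributor per unit of net cost, which exceeds 1, making full contribution the dominant choice for everyone.
So the Nash equilibrium is full contribution by all 6; the group earns 2.9 × 2.30 × 132 = 880.44.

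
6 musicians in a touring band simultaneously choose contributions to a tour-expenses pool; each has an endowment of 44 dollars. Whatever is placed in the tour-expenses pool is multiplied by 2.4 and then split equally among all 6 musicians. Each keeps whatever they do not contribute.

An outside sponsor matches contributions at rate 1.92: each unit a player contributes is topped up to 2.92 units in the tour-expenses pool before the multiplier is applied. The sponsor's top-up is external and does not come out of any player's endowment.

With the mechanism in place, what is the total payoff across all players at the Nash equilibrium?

Under the mechanism each unit contributed yields 2.4 × 2.92 / 6 = 1.1680 back to its contributor per unit of net cost, which exceeds 1, making full contribution the dominant choice for everyone.
So the Nash equilibrium is full contribution by all 6; the group earns 2.4 × 2.92 × 264 = 1850.11.

1850.11 dollars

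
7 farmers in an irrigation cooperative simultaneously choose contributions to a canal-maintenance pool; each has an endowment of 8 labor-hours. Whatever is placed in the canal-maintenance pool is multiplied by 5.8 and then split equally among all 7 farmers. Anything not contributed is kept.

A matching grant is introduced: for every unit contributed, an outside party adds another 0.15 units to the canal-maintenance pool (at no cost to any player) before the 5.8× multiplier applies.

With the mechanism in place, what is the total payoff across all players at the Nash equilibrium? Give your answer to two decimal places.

With the mechanism, a contributed unit returns 5.8 × 1.15 / 7 = 0.9529 per unit of net cost — still below 1 — so contributing 0 remains dominant for every player.
Everyone keeps their endowment and the group total is 7 × 8 = 56.

56.00 labor-hours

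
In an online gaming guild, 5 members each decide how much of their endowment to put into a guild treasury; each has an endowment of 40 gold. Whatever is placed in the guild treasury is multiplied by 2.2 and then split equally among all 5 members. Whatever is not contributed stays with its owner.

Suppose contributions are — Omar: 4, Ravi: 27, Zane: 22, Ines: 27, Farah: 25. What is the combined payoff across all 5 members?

Total contributed: 4 + 27 + 22 + 27 + 25 = 105; total kept: 5 × 40 − 105 = 95.
The guild treasury pays out 2.2 × 105 = 231.00 in aggregate.
Group total = 95 + 231.00 = 326.00.

326.00 gold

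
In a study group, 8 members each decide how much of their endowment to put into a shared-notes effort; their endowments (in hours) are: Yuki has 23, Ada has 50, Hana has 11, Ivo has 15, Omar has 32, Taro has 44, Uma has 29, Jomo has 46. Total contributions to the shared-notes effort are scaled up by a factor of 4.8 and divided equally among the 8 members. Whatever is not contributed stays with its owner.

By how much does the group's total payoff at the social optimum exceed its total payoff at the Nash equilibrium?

950.00 hours

The private return per contributed unit is 4.8/8 = 0.6000 < 1 for every player regardless of endowment, so the Nash equilibrium is zero contribution and the group total is Σ E_j = 23 + 50 + 11 + 15 + 32 + 44 + 29 + 46 = 250.
Each contributed unit returns 4.800 to the group, so the social optimum is full contribution by everyone: group total = 4.800 × 250 = 1200.00.
Efficiency loss = (4.800 − 1) × 250 = 950.00.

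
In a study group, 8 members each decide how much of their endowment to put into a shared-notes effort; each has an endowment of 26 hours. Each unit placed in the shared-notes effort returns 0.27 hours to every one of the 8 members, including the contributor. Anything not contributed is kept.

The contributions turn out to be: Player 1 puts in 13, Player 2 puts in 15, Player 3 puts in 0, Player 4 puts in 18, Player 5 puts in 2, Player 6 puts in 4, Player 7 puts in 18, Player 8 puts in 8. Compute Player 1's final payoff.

34.06 hours

Total contributed: 13 + 15 + 0 + 18 + 2 + 4 + 18 + 8 = 78.
Each receives 0.27 × 78 = 21.06 from the shared-notes effort.
Player 1 keeps 26 − 13 = 13, so Player 1's payoff is 13 + 21.06 = 34.06.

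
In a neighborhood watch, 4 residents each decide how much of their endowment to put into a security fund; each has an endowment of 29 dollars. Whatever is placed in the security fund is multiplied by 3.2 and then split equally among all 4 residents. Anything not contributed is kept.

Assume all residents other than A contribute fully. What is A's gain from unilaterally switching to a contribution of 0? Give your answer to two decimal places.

Switching from a contribution of 29 to 0 lets A keep an extra 29 dollars, but lowers the security fund by 29, which costs A their own share of that drop: 3.2/4 × 29 = 23.20.
Net gain = 29 − 23.20 = 5.80. The private return per contributed unit (0.8000) is below 1, so free-riding is indeed the best response regardless of what the others do.

5.80 dollars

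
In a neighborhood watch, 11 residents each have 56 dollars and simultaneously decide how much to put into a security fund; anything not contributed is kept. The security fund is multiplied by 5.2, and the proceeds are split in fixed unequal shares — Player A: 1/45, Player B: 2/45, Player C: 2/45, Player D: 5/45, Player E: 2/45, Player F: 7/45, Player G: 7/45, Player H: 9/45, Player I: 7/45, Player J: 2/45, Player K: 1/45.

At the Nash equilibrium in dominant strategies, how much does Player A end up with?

Player j's private return per contributed unit is 5.2 × (j's share). Contributing is weakly dominant for j when that share is at least 1/5.2 = 0.1923, and contributing 0 is dominant otherwise.
Only Player H (9/45) clears that bar, contributing 56; the remaining 10 contribute 0. Total contributed: 56.
Player A keeps 56 and receives 5.2 × 56 × 1/45 = 6.47 from the security fund, for a payoff of 62.47.

62.47 dollars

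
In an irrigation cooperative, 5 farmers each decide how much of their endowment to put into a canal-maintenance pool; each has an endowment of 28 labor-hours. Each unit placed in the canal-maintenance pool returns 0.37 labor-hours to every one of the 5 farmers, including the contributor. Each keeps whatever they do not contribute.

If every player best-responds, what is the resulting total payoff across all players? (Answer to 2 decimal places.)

The private return per contributed unit is 0.37 < 1, so contributing 0 is dominant for every player. At the Nash equilibrium everyone keeps their 28, and the group total is 5 × 28 = 140.

140.00 labor-hours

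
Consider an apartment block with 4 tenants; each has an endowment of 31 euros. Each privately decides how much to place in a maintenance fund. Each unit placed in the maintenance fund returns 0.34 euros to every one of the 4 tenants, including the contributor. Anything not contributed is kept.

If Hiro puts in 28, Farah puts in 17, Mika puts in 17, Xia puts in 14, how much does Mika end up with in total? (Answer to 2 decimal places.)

Total contributed: 28 + 17 + 17 + 14 = 76.
Each receives 0.34 × 76 = 25.84 from the maintenance fund.
Mika keeps 31 − 17 = 14, so Mika's payoff is 14 + 25.84 = 39.84.

39.84 euros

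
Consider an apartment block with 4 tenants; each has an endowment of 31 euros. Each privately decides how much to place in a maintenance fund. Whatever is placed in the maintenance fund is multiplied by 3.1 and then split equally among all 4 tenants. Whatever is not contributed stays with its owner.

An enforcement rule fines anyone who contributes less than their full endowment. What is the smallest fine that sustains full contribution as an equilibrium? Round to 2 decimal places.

6.98 euros

Given the others contribute fully, the best deviation is to contribute 0 (any partial contribution still incurs the fine and gives up units whose private return 0.7750 is below 1).
Deviating from 31 to 0 saves 31 euros but forfeits the deviator's share of the drop in the maintenance fund: 3.1/4 × 31 = 24.02.
So the deviation gain is 31 − 24.02 = 6.98, and the fine must be at least 6.98 euros to wipe it out.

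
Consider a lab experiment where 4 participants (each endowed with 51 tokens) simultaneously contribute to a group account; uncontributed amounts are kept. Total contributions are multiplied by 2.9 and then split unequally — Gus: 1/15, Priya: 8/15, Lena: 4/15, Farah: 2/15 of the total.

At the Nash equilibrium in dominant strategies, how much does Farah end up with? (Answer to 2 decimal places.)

A player with share s gets back 2.9·s per unit contributed, so full contribution is dominant for anyone with s > 1/2.9 = 0.3448 and zero contribution is dominant for anyone below.
Only Priya (8/15) clears that bar, contributing 51; the remaining 3 contribute 0. Total contributed: 51.
Farah keeps 51 and receives 2.9 × 51 × 2/15 = 19.72 from the group account, for a payoff of 70.72.

70.72 tokens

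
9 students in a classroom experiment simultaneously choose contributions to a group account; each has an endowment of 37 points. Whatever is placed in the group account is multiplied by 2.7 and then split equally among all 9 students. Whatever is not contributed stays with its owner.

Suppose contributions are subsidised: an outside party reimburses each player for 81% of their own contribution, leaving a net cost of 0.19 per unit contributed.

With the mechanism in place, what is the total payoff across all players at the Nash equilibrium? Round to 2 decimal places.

With the mechanism, a contributed unit returns (2.7/9) / 0.19 = 1.5789 per unit of net cost to the contributor — now above 1 — so contributing fully is weakly dominant for every player.
So the Nash equilibrium is full contribution by all 9; the group earns 9 × (37 × 0.81 + 2.7 × 37) = 1168.83.

1168.83 points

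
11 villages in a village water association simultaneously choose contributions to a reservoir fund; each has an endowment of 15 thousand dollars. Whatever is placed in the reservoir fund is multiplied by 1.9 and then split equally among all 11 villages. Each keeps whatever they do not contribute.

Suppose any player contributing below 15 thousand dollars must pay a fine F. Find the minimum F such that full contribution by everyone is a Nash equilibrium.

12.41 thousand dollars

Given the others contribute fully, the best deviation is to contribute 0 (any partial contribution still incurs the fine and gives up units whose private return 0.1727 is below 1).
Deviating from 15 to 0 saves 15 thousand dollars but forfeits the deviator's share of the drop in the reservoir fund: 1.9/11 × 15 = 2.59.
So the deviation gain is 15 − 2.59 = 12.41, and the fine must be at least 12.41 thousand dollars to wipe it out.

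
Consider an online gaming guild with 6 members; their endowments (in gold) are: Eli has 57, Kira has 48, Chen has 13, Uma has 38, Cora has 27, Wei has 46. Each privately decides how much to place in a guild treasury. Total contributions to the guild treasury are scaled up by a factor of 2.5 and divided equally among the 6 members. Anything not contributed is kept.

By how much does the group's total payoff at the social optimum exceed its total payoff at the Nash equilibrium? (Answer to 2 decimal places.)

343.50 gold

The private return per contributed unit is 2.5/6 = 0.4167 < 1 for every player regardless of endowment, so the Nash equilibrium is zero contribution and the group total is Σ E_j = 57 + 48 + 13 + 38 + 27 + 46 = 229.
Each contributed unit returns 2.500 to the group, so the social optimum is full contribution by everyone: group total = 2.500 × 229 = 572.50.
Efficiency loss = (2.500 − 1) × 229 = 343.50.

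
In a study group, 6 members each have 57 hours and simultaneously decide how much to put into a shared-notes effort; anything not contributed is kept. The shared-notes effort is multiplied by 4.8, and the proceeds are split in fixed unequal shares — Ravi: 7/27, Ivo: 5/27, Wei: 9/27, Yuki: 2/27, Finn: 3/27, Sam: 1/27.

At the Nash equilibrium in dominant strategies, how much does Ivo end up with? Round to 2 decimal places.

158.33 hours

Player j's private return per contributed unit is 4.8 × (j's share). Contributing is weakly dominant for j when that share is at least 1/4.8 = 0.2083, and contributing 0 is dominant otherwise.
Ravi and Wei are above the threshold, contributing 57 each; the remaining 4 contribute 0. Total contributed: 114.
Ivo keeps 57 and receives 4.8 × 114 × 5/27 = 101.33 from the shared-notes effort, for a payoff of 158.33.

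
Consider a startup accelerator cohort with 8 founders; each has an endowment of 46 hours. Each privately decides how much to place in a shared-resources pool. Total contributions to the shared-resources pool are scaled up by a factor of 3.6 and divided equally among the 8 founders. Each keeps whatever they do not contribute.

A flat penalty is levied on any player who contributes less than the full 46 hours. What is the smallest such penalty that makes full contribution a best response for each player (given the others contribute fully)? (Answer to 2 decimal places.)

25.30 hours

Given the others contribute fully, the best deviation is to contribute 0 (any partial contribution still incurs the fine and gives up units whose private return 0.4500 is below 1).
Deviating from 46 to 0 saves 46 hours but forfeits the deviator's share of the drop in the shared-resources pool: 3.6/8 × 46 = 20.70.
So the deviation gain is 46 − 20.70 = 25.30, and the fine must be at least 25.30 hours to wipe it out.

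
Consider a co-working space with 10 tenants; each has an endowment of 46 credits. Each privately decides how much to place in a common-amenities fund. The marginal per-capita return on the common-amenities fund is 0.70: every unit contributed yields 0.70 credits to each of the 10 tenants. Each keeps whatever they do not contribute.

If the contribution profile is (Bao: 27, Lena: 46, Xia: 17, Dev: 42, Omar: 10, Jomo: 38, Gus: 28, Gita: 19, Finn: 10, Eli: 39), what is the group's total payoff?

2116.00 credits

Total contributed: 27 + 46 + 17 + 42 + 10 + 38 + 28 + 19 + 10 + 39 = 276; total kept: 10 × 46 − 276 = 184.
The common-amenities fund pays out 0.70 × 10 × 276 = 1932.00 in aggregate.
Group total = 184 + 1932.00 = 2116.00.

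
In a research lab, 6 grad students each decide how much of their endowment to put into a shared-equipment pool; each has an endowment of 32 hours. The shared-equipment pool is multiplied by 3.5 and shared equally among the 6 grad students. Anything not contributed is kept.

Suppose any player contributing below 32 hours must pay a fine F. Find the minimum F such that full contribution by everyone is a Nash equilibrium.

13.33 hours

Given the others contribute fully, the best deviation is to contribute 0 (any partial contribution still incurs the fine and gives up units whose private return 0.5833 is below 1).
Deviating from 32 to 0 saves 32 hours but forfeits the deviator's share of the drop in the shared-equipment pool: 3.5/6 × 32 = 18.67.
So the deviation gain is 32 − 18.67 = 13.33, and the fine must be at least 13.33 hours to wipe it out.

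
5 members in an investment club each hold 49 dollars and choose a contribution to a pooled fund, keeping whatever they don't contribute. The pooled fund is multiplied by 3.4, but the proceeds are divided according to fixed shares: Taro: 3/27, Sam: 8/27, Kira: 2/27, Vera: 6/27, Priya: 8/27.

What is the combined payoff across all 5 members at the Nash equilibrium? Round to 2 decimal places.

480.20 dollars

Player j's private return per contributed unit is 3.4 × (j's share). Contributing is weakly dominant for j when that share is at least 1/3.4 = 0.2941, and contributing 0 is dominant otherwise.
Sam and Priya clear that bar, contributing 49 each; the remaining 3 contribute 0. Total contributed: 98.
The pooled fund pays out 3.4 × 98 = 333.20 in total (split across the unequal shares, but the aggregate is all that matters for the group sum).
The 3 free-riders keep 49 each, adding 147. Group total = 147 + 333.20 = 480.20.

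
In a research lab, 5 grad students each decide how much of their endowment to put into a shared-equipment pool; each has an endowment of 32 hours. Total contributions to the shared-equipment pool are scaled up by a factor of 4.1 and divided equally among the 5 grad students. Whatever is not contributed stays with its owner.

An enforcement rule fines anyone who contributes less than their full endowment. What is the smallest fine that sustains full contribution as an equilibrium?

5.76 hours

Given the others contribute fully, the best deviation is to contribute 0 (any partial contribution still incurs the fine and gives up units whose private return 0.8200 is below 1).
Deviating from 32 to 0 saves 32 hours but forfeits the deviator's share of the drop in the shared-equipment pool: 4.1/5 × 32 = 26.24.
So the deviation gain is 32 − 26.24 = 5.76, and the fine must be at least 5.76 hours to wipe it out.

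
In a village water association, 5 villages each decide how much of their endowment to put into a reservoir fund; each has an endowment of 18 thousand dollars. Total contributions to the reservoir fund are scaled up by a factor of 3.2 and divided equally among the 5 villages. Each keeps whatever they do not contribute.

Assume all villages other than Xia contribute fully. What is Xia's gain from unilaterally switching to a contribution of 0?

6.48 thousand dollars

Switching from a contribution of 18 to 0 lets Xia keep an extra 18 thousand dollars, but lowers the reservoir fund by 18, which costs Xia their own share of that drop: 3.2/5 × 18 = 11.52.
Net gain = 18 − 11.52 = 6.48. The private return per contributed unit (0.6400) is below 1, so free-riding is indeed the best response regardless of what the others do.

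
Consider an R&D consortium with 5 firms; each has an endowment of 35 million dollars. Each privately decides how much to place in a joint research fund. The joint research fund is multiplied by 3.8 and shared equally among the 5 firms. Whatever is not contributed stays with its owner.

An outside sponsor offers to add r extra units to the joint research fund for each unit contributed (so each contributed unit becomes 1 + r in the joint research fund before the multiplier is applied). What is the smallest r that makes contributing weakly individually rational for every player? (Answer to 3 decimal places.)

With matching at rate r, one contributed unit becomes (1 + r) in the joint research fund and returns 3.8 × (1 + r) / 5 to the contributor.
Setting this equal to 1: 1 + r = 5/3.8 = 1.3158.
So the minimum matching rate is r = 1.3158 − 1 = 0.316.

0.316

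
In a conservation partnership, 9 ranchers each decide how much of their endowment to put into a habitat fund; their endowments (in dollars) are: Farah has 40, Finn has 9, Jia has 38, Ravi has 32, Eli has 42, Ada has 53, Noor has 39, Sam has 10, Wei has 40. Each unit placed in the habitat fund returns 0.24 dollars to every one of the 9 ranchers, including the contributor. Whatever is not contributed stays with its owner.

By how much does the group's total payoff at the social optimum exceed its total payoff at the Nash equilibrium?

The private return per contributed unit is 0.24 < 1 for everyone, so the Nash equilibrium is zero contribution and the group total is Σ E_j = 40 + 9 + 38 + 32 + 42 + 53 + 39 + 10 + 40 = 303.
Each contributed unit returns 2.160 to the group, so the social optimum is full contribution by everyone: group total = 2.160 × 303 = 654.48.
Efficiency loss = (2.160 − 1) × 303 = 351.48.

351.48 dollars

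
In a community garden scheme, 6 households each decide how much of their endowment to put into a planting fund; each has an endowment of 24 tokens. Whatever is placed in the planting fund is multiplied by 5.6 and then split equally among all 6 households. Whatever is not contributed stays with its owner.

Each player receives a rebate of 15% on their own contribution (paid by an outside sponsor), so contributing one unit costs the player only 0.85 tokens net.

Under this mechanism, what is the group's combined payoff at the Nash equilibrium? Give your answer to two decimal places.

828.00 tokens

Under the mechanism each unit contributed yields (5.6/6) / 0.85 = 1.0980 back to its contributor per unit of net cost, which exceeds 1, making full contribution the dominant choice for everyone.
At the Nash equilibrium everyone contributes 24. Group total payoff = 6 × (24 × 0.15 + 5.6 × 24) = 828.00.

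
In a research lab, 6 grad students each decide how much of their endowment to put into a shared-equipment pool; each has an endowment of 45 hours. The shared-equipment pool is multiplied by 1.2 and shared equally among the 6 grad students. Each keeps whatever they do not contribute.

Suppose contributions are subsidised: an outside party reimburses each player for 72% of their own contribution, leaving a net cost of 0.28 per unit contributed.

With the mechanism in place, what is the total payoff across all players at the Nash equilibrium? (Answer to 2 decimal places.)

With the mechanism, a contributed unit returns (1.2/6) / 0.28 = 0.7143 per unit of net cost — still below 1 — so contributing 0 remains dominant for every player.
Everyone keeps their endowment and the group total is 6 × 45 = 270.

270.00 hours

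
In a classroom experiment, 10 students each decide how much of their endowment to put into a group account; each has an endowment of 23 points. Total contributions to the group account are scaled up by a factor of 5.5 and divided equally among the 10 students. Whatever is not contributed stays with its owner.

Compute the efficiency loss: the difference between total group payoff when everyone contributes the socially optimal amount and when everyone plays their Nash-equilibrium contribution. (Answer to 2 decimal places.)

1035.00 points

Each contributed unit returns 5.5/10 = 0.5500 to its contributor — below 1 — so contributing 0 is dominant for every player. At the Nash equilibrium everyone keeps their 23, and the group total is 10 × 23 = 230.
Each contributed unit returns 5.500 to the group as a whole (0.5500 to each of 10 players), which exceeds 1, so the social optimum is full contribution: group total = 5.500 × 230 = 1265.00.
Efficiency loss = 1265.00 − 230 = 1035.00.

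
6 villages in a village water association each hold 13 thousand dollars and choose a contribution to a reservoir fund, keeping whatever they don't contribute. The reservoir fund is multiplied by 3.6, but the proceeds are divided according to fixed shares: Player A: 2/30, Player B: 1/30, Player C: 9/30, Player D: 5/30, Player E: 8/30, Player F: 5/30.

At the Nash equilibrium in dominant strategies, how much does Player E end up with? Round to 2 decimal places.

25.48 thousand dollars

For player j, contributing a unit is worthwhile iff 3.6 × (j's share) ≥ 1, i.e. iff j's share is at least 0.2778.
The only share above 0.2778 is Player C's 9/30, contributing 13; the remaining 5 contribute 0. Total contributed: 13.
Player E keeps 13 and receives 3.6 × 13 × 8/30 = 12.48 from the reservoir fund, for a payoff of 25.48.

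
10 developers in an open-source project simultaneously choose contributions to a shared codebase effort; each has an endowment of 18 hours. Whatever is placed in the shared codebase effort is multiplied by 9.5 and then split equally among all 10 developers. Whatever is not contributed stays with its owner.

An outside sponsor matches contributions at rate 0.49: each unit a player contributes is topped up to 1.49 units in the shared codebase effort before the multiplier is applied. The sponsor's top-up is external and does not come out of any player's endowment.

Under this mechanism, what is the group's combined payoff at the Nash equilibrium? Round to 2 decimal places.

With the mechanism, a contributed unit returns 9.5 × 1.49 / 10 = 1.4155 per unit of net cost to the contributor — now above 1 — so contributing fully is weakly dominant for every player.
So the Nash equilibrium is full contribution by all 10; the group earns 9.5 × 1.49 × 180 = 2547.90.

2547.90 hours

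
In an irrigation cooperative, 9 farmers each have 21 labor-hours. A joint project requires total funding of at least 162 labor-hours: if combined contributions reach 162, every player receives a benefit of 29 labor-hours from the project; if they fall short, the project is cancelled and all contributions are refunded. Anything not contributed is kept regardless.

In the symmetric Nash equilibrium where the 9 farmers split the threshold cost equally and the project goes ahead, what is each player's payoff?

32 labor-hours

Equal share of the threshold: 162/9 = 18.
At this profile no one gains by cutting their contribution: any cut drops the total below 162, the project is cancelled, contributions are refunded, and the deviator ends with 21, which is less than 21 − 18 + 29 = 32. Contributing more than 18 just wastes the excess. So contributing exactly 18 is a best response.
Each player's payoff: 21 − 18 + 29 = 32.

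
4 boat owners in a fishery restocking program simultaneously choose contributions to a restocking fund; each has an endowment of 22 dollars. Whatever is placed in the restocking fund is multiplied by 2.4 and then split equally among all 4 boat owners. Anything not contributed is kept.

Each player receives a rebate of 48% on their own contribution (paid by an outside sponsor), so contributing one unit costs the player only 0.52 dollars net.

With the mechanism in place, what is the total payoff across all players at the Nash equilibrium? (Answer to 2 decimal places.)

Under the mechanism each unit contributed yields (2.4/4) / 0.52 = 1.1538 back to its contributor per unit of net cost, which exceeds 1, making full contribution the dominant choice for everyone.
So the Nash equilibrium is full contribution by all 4; the group earns 4 × (22 × 0.48 + 2.4 × 22) = 253.44.

253.44 dollars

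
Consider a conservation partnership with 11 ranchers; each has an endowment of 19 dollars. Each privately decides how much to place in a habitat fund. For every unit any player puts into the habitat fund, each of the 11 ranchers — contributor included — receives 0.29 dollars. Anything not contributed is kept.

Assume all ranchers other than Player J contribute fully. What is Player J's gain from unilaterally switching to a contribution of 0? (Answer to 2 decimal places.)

13.49 dollars

Switching from a contribution of 19 to 0 lets Player J keep an extra 19 dollars, but lowers the habitat fund by 19, which costs Player J their own share of that drop: 0.29 × 19 = 5.51.
Net gain = 19 − 5.51 = 13.49. The private return per contributed unit (0.29) is below 1, so free-riding is indeed the best response regardless of what the others do.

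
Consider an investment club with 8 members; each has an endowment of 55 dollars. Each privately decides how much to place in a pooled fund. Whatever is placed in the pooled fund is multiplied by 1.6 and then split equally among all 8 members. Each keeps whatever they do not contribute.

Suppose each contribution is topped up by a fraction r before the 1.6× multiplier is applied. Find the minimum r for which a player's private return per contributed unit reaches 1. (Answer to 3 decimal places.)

4.000

With matching at rate r, one contributed unit becomes (1 + r) in the pooled fund and returns 1.6 × (1 + r) / 8 to the contributor.
Setting this equal to 1: 1 + r = 8/1.6 = 5.0000.
So the minimum matching rate is r = 5.0000 − 1 = 4.000.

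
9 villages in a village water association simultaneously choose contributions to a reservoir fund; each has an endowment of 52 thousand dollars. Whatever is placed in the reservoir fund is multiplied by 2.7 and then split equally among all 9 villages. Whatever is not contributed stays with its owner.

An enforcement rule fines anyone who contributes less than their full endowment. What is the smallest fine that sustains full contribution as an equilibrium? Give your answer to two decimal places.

Given the others contribute fully, the best deviation is to contribute 0 (any partial contribution still incurs the fine and gives up units whose private return 0.3000 is below 1).
Deviating from 52 to 0 saves 52 thousand dollars but forfeits the deviator's share of the drop in the reservoir fund: 2.7/9 × 52 = 15.60.
So the deviation gain is 52 − 15.60 = 36.40, and the fine must be at least 36.40 thousand dollars to wipe it out.

36.40 thousand dollars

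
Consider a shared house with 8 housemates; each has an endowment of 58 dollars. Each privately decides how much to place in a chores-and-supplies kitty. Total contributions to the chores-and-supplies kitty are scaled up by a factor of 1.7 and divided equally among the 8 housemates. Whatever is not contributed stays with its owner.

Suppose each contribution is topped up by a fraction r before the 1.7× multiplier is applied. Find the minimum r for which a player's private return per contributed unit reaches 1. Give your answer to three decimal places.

With matching at rate r, one contributed unit becomes (1 + r) in the chores-and-supplies kitty and returns 1.7 × (1 + r) / 8 to the contributor.
Setting this equal to 1: 1 + r = 8/1.7 = 4.7059.
So the minimum matching rate is r = 4.7059 − 1 = 3.706.

3.706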